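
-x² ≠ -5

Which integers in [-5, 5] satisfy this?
Track d = LHS − RHS over the integers in [-5, 5]. Equality would need d = 0, but d changes sign only between consecutive integers, jumping over 0:
x = -3: LHS = -(-3)² = -9; -9 ≠ -5 — holds  (d = -4)
x = -2: LHS = -(-2)² = -4; -4 ≠ -5 — holds  (d = 1)
x = 2: LHS = -2² = -4; -4 ≠ -5 — holds  (d = 1)
x = 3: LHS = -3² = -9; -9 ≠ -5 — holds  (d = -4)
Away from these crossings d keeps a constant sign, and checking every integer in [-5, 5] confirms d ≠ 0 throughout. Hence the two sides are never equal, so the relation holds for every integer in [-5, 5].

Answer: All integers in [-5, 5]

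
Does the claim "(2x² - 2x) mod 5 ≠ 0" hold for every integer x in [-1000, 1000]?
The claim fails at x = 0:
x = 0: LHS = (2·0² - 2·0) mod 5 = 0 mod 5 = 0; 0 ≠ 0 — FAILS

Because a single integer refutes it, the statement is false.

Answer: False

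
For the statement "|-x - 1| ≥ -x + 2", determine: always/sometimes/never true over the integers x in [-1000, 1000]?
Holds at x = 1: LHS = |-1 - 1| = |-2| = 2, RHS = -1 + 2 = 1; 2 ≥ 1 — holds
Fails at x = 0: LHS = |-0 - 1| = |-1| = 1, RHS = -0 + 2 = 2; 1 ≥ 2 — FAILS
It is satisfied by some integers in the range but not all.

Answer: Sometimes true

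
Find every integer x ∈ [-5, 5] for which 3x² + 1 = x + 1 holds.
Holds for: {0}
Fails for: {-5, -4, -3, -2, -1, 1, 2, 3, 4, 5}

Answer: {0}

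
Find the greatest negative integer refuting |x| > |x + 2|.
Testing negative integers from -1 downward:
x = -1: LHS = |-1| = 1, RHS = |(-1) + 2| = |1| = 1; 1 > 1 — FAILS  ← closest negative counterexample to 0

Answer: x = -1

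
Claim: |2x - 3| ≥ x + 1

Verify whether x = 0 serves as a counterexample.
Substitute x = 0 into the relation:
x = 0: LHS = |2·0 - 3| = |-3| = 3, RHS = 0 + 1 = 1; 3 ≥ 1 — holds

The claim holds here, so x = 0 is not a counterexample. (A counterexample exists elsewhere, e.g. x = 1.)

Answer: No, x = 0 is not a counterexample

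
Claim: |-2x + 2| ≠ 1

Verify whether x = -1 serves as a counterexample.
Substitute x = -1 into the relation:
x = -1: LHS = |-2·(-1) + 2| = |4| = 4; 4 ≠ 1 — holds

The relation holds at x = -1, so it is not a counterexample.

Answer: No, x = -1 is not a counterexample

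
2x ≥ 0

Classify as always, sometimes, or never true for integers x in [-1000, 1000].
Holds at x = 0: LHS = 2·0 = 0; 0 ≥ 0 — holds
Fails at x = -1: LHS = 2·(-1) = -2; -2 ≥ 0 — FAILS
It is satisfied by some integers in the range but not all.

Answer: Sometimes true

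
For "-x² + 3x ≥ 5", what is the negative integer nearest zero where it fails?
Testing negative integers from -1 downward:
x = -1: LHS = -(-1)² + 3·(-1) = -4; -4 ≥ 5 — FAILS  ← closest negative counterexample to 0

Answer: x = -1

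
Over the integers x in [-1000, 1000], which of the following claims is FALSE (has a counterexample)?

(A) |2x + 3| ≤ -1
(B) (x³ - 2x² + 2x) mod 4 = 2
(A) x = 0: LHS = |2·0 + 3| = |3| = 3; 3 ≤ -1 — FAILS
(B) x = 0: LHS = (0³ - 2·0² + 2·0) mod 4 = 0 mod 4 = 0; 0 = 2 — FAILS

Answer: Both A and B are false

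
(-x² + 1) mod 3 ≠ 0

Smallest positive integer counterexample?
Testing positive integers:
x = 1: LHS = (-1² + 1) mod 3 = 0 mod 3 = 0; 0 ≠ 0 — FAILS  ← smallest positive counterexample

Answer: x = 1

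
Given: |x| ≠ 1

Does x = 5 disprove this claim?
Substitute x = 5 into the relation:
x = 5: LHS = |5| = 5; 5 ≠ 1 — holds

The claim holds here, so x = 5 is not a counterexample. (A counterexample exists elsewhere, e.g. x = 1.)

Answer: No, x = 5 is not a counterexample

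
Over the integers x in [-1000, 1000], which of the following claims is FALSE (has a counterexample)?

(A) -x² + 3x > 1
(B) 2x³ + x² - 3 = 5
(A) x = 0: LHS = -0² + 3·0 = 0; 0 > 1 — FAILS
(B) x = 0: LHS = 2·0³ + 0² - 3 = -3; -3 = 5 — FAILS

Answer: Both A and B are false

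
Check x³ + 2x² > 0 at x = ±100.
x = 100: LHS = 100³ + 2·100² = 1020000; 1020000 > 0 — holds
x = -100: LHS = (-100)³ + 2·(-100)² = -980000; -980000 > 0 — FAILS

Answer: Partially: holds for x = 100, fails for x = -100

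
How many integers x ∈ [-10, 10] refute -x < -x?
Counterexamples in [-10, 10]: {-10, -9, -8, -7, -6, -5, -4, -3, -2, -1, 0, 1, 2, 3, 4, 5, 6, 7, 8, 9, 10}.

Counting them gives 21 values.

Answer: 21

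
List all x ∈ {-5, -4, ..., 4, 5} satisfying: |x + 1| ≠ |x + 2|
Track d = LHS − RHS over the integers in [-5, 5]. Equality would need d = 0, but d changes sign only between consecutive integers, jumping over 0:
x = -2: LHS = |(-2) + 1| = |-1| = 1, RHS = |(-2) + 2| = |0| = 0; 1 ≠ 0 — holds  (d = 1)
x = -1: LHS = |(-1) + 1| = |0| = 0, RHS = |(-1) + 2| = |1| = 1; 0 ≠ 1 — holds  (d = -1)
Away from these crossings d keeps a constant sign, and checking every integer in [-5, 5] confirms d ≠ 0 throughout. Hence the two sides are never equal, so the relation holds for every integer in [-5, 5].

Answer: All integers in [-5, 5]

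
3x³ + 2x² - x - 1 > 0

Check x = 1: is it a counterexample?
Substitute x = 1 into the relation:
x = 1: LHS = 3·1³ + 2·1² - 1 - 1 = 3; 3 > 0 — holds

The claim holds here, so x = 1 is not a counterexample. (A counterexample exists elsewhere, e.g. x = 0.)

Answer: No, x = 1 is not a counterexample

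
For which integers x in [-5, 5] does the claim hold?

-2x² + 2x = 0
Holds for: {0, 1}
Fails for: {-5, -4, -3, -2, -1, 2, 3, 4, 5}

Answer: {0, 1}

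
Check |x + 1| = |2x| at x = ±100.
x = 100: LHS = |100 + 1| = |101| = 101, RHS = |2·100| = |200| = 200; 101 = 200 — FAILS
x = -100: LHS = |(-100) + 1| = |-99| = 99, RHS = |2·(-100)| = |-200| = 200; 99 = 200 — FAILS

Answer: No, fails for both x = 100 and x = -100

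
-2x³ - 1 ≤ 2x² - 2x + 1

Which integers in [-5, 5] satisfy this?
Holds for: {-1, 0, 1, 2, 3, 4, 5}
Fails for: {-5, -4, -3, -2}

Answer: {-1, 0, 1, 2, 3, 4, 5}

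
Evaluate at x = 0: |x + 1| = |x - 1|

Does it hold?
x = 0: LHS = |0 + 1| = |1| = 1, RHS = |0 - 1| = |-1| = 1; 1 = 1 — holds

The relation is satisfied at x = 0.

Answer: Yes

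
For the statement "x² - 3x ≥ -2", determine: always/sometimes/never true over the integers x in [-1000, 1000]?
Over all integers in [-1000, 1000], LHS − RHS is smallest at x = 1, where it equals 0:
x = 1: LHS = 1² - 3·1 = -2; -2 ≥ -2 — holds
At the ends of the range:
x = -1000: LHS = (-1000)² - 3·(-1000) = 1003000; 1003000 ≥ -2 — holds
x = 1000: LHS = 1000² - 3·1000 = 997000; 997000 ≥ -2 — holds
Hence LHS − RHS is never negative, i.e. LHS ≥ RHS throughout, so the relation holds for every integer in [-1000, 1000].

No counterexample exists.

Answer: Always true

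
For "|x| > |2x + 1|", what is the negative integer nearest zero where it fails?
Testing negative integers from -1 downward:
x = -1: LHS = |-1| = 1, RHS = |2·(-1) + 1| = |-1| = 1; 1 > 1 — FAILS  ← closest negative counterexample to 0

Answer: x = -1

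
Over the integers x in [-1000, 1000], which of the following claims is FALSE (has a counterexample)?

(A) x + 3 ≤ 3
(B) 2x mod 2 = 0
(A) x = 1: LHS = 1 + 3 = 4; 4 ≤ 3 — FAILS

(B) For a polynomial with integer coefficients, its value mod 2 depends only on x mod 2, so it suffices to check one representative of each residue class, x = 0, 1:
x = 0: LHS = (2·0) mod 2 = 0 mod 2 = 0; 0 = 0 — holds
x = 1: LHS = (2·1) mod 2 = 2 mod 2 = 0; 0 = 0 — holds
The relation holds in every residue class, so the relation holds for every integer in [-1000, 1000].

Only (A) has a counterexample.

Answer: A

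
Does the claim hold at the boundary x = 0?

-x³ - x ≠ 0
x = 0: LHS = -0³ - 0 = 0; 0 ≠ 0 — FAILS

The relation fails at x = 0, so x = 0 is a counterexample.

Answer: No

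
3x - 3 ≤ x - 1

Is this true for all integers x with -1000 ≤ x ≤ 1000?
The claim fails at x = 2:
x = 2: LHS = 3·2 - 3 = 3, RHS = 2 - 1 = 1; 3 ≤ 1 — FAILS

Because a single integer refutes it, the statement is false.

Answer: False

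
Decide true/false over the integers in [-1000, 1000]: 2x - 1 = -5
The claim fails at x = 0:
x = 0: LHS = 2·0 - 1 = -1; -1 = -5 — FAILS

Because a single integer refutes it, the statement is false.

Answer: False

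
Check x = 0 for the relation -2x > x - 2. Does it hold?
x = 0: LHS = -2·0 = 0, RHS = 0 - 2 = -2; 0 > -2 — holds

The relation is satisfied at x = 0.

Answer: Yes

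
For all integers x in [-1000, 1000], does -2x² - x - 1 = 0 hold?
The claim fails at x = 0:
x = 0: LHS = -2·0² - 0 - 1 = -1; -1 = 0 — FAILS

Because a single integer refutes it, the statement is false.

Answer: False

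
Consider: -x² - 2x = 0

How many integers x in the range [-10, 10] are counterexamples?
Counterexamples in [-10, 10]: {-10, -9, -8, -7, -6, -5, -4, -3, -1, 1, 2, 3, 4, 5, 6, 7, 8, 9, 10}.

Counting them gives 19 values.

Answer: 19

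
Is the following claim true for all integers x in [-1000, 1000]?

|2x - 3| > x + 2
The claim fails at x = 1:
x = 1: LHS = |2·1 - 3| = |-1| = 1, RHS = 1 + 2 = 3; 1 > 3 — FAILS

Because a single integer refutes it, the statement is false.

Answer: False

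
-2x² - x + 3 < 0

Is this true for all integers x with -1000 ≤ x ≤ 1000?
The claim fails at x = 0:
x = 0: LHS = -2·0² - 0 + 3 = 3; 3 < 0 — FAILS

Because a single integer refutes it, the statement is false.

Answer: False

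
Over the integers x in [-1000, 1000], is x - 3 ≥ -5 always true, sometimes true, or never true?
Holds at x = 0: LHS = 0 - 3 = -3; -3 ≥ -5 — holds
Fails at x = -3: LHS = (-3) - 3 = -6; -6 ≥ -5 — FAILS
It is satisfied by some integers in the range but not all.

Answer: Sometimes true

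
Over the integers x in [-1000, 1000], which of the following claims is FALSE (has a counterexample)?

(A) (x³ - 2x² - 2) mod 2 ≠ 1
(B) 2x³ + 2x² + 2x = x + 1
(A) x = 1: LHS = (1³ - 2·1² - 2) mod 2 = (-3) mod 2 = 1; 1 ≠ 1 — FAILS
(B) x = 0: LHS = 2·0³ + 2·0² + 2·0 = 0, RHS = 0 + 1 = 1; 0 = 1 — FAILS

Answer: Both A and B are false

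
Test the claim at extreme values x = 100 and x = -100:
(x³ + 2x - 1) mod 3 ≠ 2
x = 100: LHS = (100³ + 2·100 - 1) mod 3 = 1000199 mod 3 = 2; 2 ≠ 2 — FAILS
x = -100: LHS = ((-100)³ + 2·(-100) - 1) mod 3 = (-1000201) mod 3 = 2; 2 ≠ 2 — FAILS

Answer: No, fails for both x = 100 and x = -100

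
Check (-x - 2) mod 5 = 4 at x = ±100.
x = 100: LHS = (-100 - 2) mod 5 = (-102) mod 5 = 3; 3 = 4 — FAILS
x = -100: LHS = (-(-100) - 2) mod 5 = 98 mod 5 = 3; 3 = 4 — FAILS

Answer: No, fails for both x = 100 and x = -100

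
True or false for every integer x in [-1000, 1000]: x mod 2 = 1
The claim fails at x = 0:
x = 0: LHS = 0 mod 2 = 0; 0 = 1 — FAILS

Because a single integer refutes it, the statement is false.

Answer: False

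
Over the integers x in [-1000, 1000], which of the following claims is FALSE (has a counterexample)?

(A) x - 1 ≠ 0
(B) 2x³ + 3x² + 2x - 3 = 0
(A) x = 1: LHS = 1 - 1 = 0; 0 ≠ 0 — FAILS
(B) x = 0: LHS = 2·0³ + 3·0² + 2·0 - 3 = -3; -3 = 0 — FAILS

Answer: Both A and B are false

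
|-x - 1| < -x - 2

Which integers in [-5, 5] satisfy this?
Over all integers in [-5, 5], LHS − RHS is smallest at x = -1, where it equals 1:
x = -1: LHS = |-(-1) - 1| = |0| = 0, RHS = -(-1) - 2 = -1; 0 < -1 — FAILS
At the ends of the range:
x = -5: LHS = |-(-5) - 1| = |4| = 4, RHS = -(-5) - 2 = 3; 4 < 3 — FAILS
x = 5: LHS = |-5 - 1| = |-6| = 6, RHS = -5 - 2 = -7; 6 < -7 — FAILS
Hence LHS − RHS is never negative, i.e. LHS ≥ RHS throughout, so the claimed relation (<) fails for every integer in [-5, 5].

Answer: None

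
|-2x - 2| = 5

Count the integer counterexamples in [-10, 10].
Counterexamples in [-10, 10]: {-10, -9, -8, -7, -6, -5, -4, -3, -2, -1, 0, 1, 2, 3, 4, 5, 6, 7, 8, 9, 10}.

Counting them gives 21 values.

Answer: 21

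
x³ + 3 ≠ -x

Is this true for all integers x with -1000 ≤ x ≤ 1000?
Track d = LHS − RHS over the integers in [-1000, 1000]. Equality would need d = 0, but d changes sign only between consecutive integers, jumping over 0:
x = -2: LHS = (-2)³ + 3 = -5, RHS = -(-2) = 2; -5 ≠ 2 — holds  (d = -7)
x = -1: LHS = (-1)³ + 3 = 2, RHS = -(-1) = 1; 2 ≠ 1 — holds  (d = 1)
Away from these crossings d keeps a constant sign, and checking every integer in [-1000, 1000] confirms d ≠ 0 throughout. Hence the two sides are never equal, so the relation holds for every integer in [-1000, 1000].

No counterexample exists.

Answer: True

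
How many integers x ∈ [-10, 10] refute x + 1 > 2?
Counterexamples in [-10, 10]: {-10, -9, -8, -7, -6, -5, -4, -3, -2, -1, 0, 1}.

Counting them gives 12 values.

Answer: 12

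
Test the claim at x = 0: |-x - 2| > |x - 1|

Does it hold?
x = 0: LHS = |-0 - 2| = |-2| = 2, RHS = |0 - 1| = |-1| = 1; 2 > 1 — holds

The relation is satisfied at x = 0.

Answer: Yes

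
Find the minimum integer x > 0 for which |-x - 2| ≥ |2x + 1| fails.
Testing positive integers:
x = 1: LHS = |-1 - 2| = |-3| = 3, RHS = |2·1 + 1| = |3| = 3; 3 ≥ 3 — holds
x = 2: LHS = |-2 - 2| = |-4| = 4, RHS = |2·2 + 1| = |5| = 5; 4 ≥ 5 — FAILS  ← smallest positive counterexample

Answer: x = 2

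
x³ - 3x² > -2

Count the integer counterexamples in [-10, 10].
Counterexamples in [-10, 10]: {-10, -9, -8, -7, -6, -5, -4, -3, -2, -1, 1, 2}.

Counting them gives 12 values.

Answer: 12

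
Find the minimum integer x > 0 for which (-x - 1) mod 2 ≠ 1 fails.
Testing positive integers:
x = 1: LHS = (-1 - 1) mod 2 = (-2) mod 2 = 0; 0 ≠ 1 — holds
x = 2: LHS = (-2 - 1) mod 2 = (-3) mod 2 = 1; 1 ≠ 1 — FAILS  ← smallest positive counterexample

Answer: x = 2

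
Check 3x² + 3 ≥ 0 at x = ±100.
x = 100: LHS = 3·100² + 3 = 30003; 30003 ≥ 0 — holds
x = -100: LHS = 3·(-100)² + 3 = 30003; 30003 ≥ 0 — holds

Answer: Yes, holds for both x = 100 and x = -100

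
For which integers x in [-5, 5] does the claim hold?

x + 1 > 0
Holds for: {0, 1, 2, 3, 4, 5}
Fails for: {-5, -4, -3, -2, -1}

Answer: {0, 1, 2, 3, 4, 5}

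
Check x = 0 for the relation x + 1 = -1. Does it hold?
x = 0: LHS = 0 + 1 = 1; 1 = -1 — FAILS

The relation fails at x = 0, so x = 0 is a counterexample.

Answer: No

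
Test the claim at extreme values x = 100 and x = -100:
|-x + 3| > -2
x = 100: LHS = |-100 + 3| = |-97| = 97; 97 > -2 — holds
x = -100: LHS = |-(-100) + 3| = |103| = 103; 103 > -2 — holds

Answer: Yes, holds for both x = 100 and x = -100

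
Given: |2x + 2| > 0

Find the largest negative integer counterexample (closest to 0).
Testing negative integers from -1 downward:
x = -1: LHS = |2·(-1) + 2| = |0| = 0; 0 > 0 — FAILS  ← closest negative counterexample to 0

Answer: x = -1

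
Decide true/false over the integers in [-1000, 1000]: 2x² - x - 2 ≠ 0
Track d = LHS − RHS over the integers in [-1000, 1000]. Equality would need d = 0, but d changes sign only between consecutive integers, jumping over 0:
x = -1: LHS = 2·(-1)² - (-1) - 2 = 1; 1 ≠ 0 — holds  (d = 1)
x = 0: LHS = 2·0² - 0 - 2 = -2; -2 ≠ 0 — holds  (d = -2)
x = 1: LHS = 2·1² - 1 - 2 = -1; -1 ≠ 0 — holds  (d = -1)
x = 2: LHS = 2·2² - 2 - 2 = 4; 4 ≠ 0 — holds  (d = 4)
Away from these crossings d keeps a constant sign, and checking every integer in [-1000, 1000] confirms d ≠ 0 throughout. Hence the two sides are never equal, so the relation holds for every integer in [-1000, 1000].

No counterexample exists.

Answer: True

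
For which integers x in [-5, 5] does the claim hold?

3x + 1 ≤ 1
Holds for: {-5, -4, -3, -2, -1, 0}
Fails for: {1, 2, 3, 4, 5}

Answer: {-5, -4, -3, -2, -1, 0}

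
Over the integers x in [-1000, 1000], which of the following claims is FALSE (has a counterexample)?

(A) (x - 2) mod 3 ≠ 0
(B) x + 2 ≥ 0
(A) x = -1: LHS = ((-1) - 2) mod 3 = (-3) mod 3 = 0; 0 ≠ 0 — FAILS
(B) x = -3: LHS = (-3) + 2 = -1; -1 ≥ 0 — FAILS

Answer: Both A and B are false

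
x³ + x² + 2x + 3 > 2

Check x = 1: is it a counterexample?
Substitute x = 1 into the relation:
x = 1: LHS = 1³ + 1² + 2·1 + 3 = 7; 7 > 2 — holds

The claim holds here, so x = 1 is not a counterexample. (A counterexample exists elsewhere, e.g. x = -1.)

Answer: No, x = 1 is not a counterexample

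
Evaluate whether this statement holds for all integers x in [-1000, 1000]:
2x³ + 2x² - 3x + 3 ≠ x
Track d = LHS − RHS over the integers in [-1000, 1000]. Equality would need d = 0, but d changes sign only between consecutive integers, jumping over 0:
x = -3: LHS = 2·(-3)³ + 2·(-3)² - 3·(-3) + 3 = -24; -24 ≠ -3 — holds  (d = -21)
x = -2: LHS = 2·(-2)³ + 2·(-2)² - 3·(-2) + 3 = 1; 1 ≠ -2 — holds  (d = 3)
Away from these crossings d keeps a constant sign, and checking every integer in [-1000, 1000] confirms d ≠ 0 throughout. Hence the two sides are never equal, so the relation holds for every integer in [-1000, 1000].

No counterexample exists.

Answer: True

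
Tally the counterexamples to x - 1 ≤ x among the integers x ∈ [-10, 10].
Over all integers in [-10, 10], LHS − RHS is largest at x = 0, where it equals -1:
x = 0: LHS = 0 - 1 = -1; -1 ≤ 0 — holds
At the ends of the range:
x = -10: LHS = (-10) - 1 = -11; -11 ≤ -10 — holds
x = 10: LHS = 10 - 1 = 9; 9 ≤ 10 — holds
Hence LHS − RHS is never positive, i.e. LHS ≤ RHS throughout, so the relation holds for every integer in [-10, 10].

No counterexample appears in that range.

Answer: 0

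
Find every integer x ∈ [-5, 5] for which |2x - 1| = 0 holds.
Over all integers in [-5, 5], LHS − RHS is always positive; it is smallest at x = 0, where it equals 1:
x = 0: LHS = |2·0 - 1| = |-1| = 1; 1 = 0 — FAILS
At the ends of the range:
x = -5: LHS = |2·(-5) - 1| = |-11| = 11; 11 = 0 — FAILS
x = 5: LHS = |2·5 - 1| = |9| = 9; 9 = 0 — FAILS
Hence LHS − RHS is never 0, i.e. the two sides are never equal, so the claimed relation (=) fails for every integer in [-5, 5].

Answer: None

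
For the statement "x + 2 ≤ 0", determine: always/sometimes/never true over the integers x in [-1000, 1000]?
Holds at x = -2: LHS = (-2) + 2 = 0; 0 ≤ 0 — holds
Fails at x = 0: LHS = 0 + 2 = 2; 2 ≤ 0 — FAILS
It is satisfied by some integers in the range but not all.

Answer: Sometimes true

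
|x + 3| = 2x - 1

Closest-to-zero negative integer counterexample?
Testing negative integers from -1 downward:
x = -1: LHS = |(-1) + 3| = |2| = 2, RHS = 2·(-1) - 1 = -3; 2 = -3 — FAILS  ← closest negative counterexample to 0

Answer: x = -1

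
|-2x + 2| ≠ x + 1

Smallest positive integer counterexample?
Testing positive integers:
x = 1: LHS = |-2·1 + 2| = |0| = 0, RHS = 1 + 1 = 2; 0 ≠ 2 — holds
x = 2: LHS = |-2·2 + 2| = |-2| = 2, RHS = 2 + 1 = 3; 2 ≠ 3 — holds
x = 3: LHS = |-2·3 + 2| = |-4| = 4, RHS = 3 + 1 = 4; 4 ≠ 4 — FAILS  ← smallest positive counterexample

Answer: x = 3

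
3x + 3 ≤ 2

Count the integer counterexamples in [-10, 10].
Counterexamples in [-10, 10]: {0, 1, 2, 3, 4, 5, 6, 7, 8, 9, 10}.

Counting them gives 11 values.

Answer: 11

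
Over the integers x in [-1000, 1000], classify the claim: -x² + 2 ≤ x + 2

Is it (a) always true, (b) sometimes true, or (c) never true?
Over all integers in [-1000, 1000], LHS − RHS is largest at x = 0, where it equals 0:
x = 0: LHS = -0² + 2 = 2, RHS = 0 + 2 = 2; 2 ≤ 2 — holds
At the ends of the range:
x = -1000: LHS = -(-1000)² + 2 = -999998, RHS = (-1000) + 2 = -998; -999998 ≤ -998 — holds
x = 1000: LHS = -1000² + 2 = -999998, RHS = 1000 + 2 = 1002; -999998 ≤ 1002 — holds
Hence LHS − RHS is never positive, i.e. LHS ≤ RHS throughout, so the relation holds for every integer in [-1000, 1000].

No counterexample exists.

Answer: Always true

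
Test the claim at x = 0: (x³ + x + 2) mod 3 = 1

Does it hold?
x = 0: LHS = (0³ + 0 + 2) mod 3 = 2 mod 3 = 2; 2 = 1 — FAILS

The relation fails at x = 0, so x = 0 is a counterexample.

Answer: No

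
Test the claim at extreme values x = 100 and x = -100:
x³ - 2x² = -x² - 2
x = 100: LHS = 100³ - 2·100² = 980000, RHS = -100² - 2 = -10002; 980000 = -10002 — FAILS
x = -100: LHS = (-100)³ - 2·(-100)² = -1020000, RHS = -(-100)² - 2 = -10002; -1020000 = -10002 — FAILS

Answer: No, fails for both x = 100 and x = -100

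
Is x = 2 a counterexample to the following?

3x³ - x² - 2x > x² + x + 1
Substitute x = 2 into the relation:
x = 2: LHS = 3·2³ - 2² - 2·2 = 16, RHS = 2² + 2 + 1 = 7; 16 > 7 — holds

The claim holds here, so x = 2 is not a counterexample. (A counterexample exists elsewhere, e.g. x = 0.)

Answer: No, x = 2 is not a counterexample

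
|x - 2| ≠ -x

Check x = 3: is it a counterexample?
Substitute x = 3 into the relation:
x = 3: LHS = |3 - 2| = |1| = 1; 1 ≠ -3 — holds

The relation holds at x = 3, so it is not a counterexample.

Answer: No, x = 3 is not a counterexample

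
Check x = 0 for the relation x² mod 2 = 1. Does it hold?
x = 0: LHS = (0²) mod 2 = 0 mod 2 = 0; 0 = 1 — FAILS

The relation fails at x = 0, so x = 0 is a counterexample.

Answer: No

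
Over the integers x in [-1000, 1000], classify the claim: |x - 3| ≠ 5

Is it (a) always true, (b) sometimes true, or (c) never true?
Holds at x = 0: LHS = |0 - 3| = |-3| = 3; 3 ≠ 5 — holds
Fails at x = -2: LHS = |(-2) - 3| = |-5| = 5; 5 ≠ 5 — FAILS
It is satisfied by some integers in the range but not all.

Answer: Sometimes true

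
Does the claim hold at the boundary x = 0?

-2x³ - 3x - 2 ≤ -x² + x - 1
x = 0: LHS = -2·0³ - 3·0 - 2 = -2, RHS = -0² + 0 - 1 = -1; -2 ≤ -1 — holds

The relation is satisfied at x = 0.

Answer: Yes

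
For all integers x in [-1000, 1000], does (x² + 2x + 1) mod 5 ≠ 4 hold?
The claim fails at x = 1:
x = 1: LHS = (1² + 2·1 + 1) mod 5 = 4 mod 5 = 4; 4 ≠ 4 — FAILS

Because a single integer refutes it, the statement is false.

Answer: False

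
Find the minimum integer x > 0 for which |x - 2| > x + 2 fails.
Testing positive integers:
x = 1: LHS = |1 - 2| = |-1| = 1, RHS = 1 + 2 = 3; 1 > 3 — FAILS  ← smallest positive counterexample

Answer: x = 1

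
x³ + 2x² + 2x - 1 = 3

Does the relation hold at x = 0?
x = 0: LHS = 0³ + 2·0² + 2·0 - 1 = -1; -1 = 3 — FAILS

The relation fails at x = 0, so x = 0 is a counterexample.

Answer: No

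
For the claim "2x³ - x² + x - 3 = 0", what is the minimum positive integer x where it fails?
Testing positive integers:
x = 1: LHS = 2·1³ - 1² + 1 - 3 = -1; -1 = 0 — FAILS  ← smallest positive counterexample

Answer: x = 1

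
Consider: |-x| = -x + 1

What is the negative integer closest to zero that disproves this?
Testing negative integers from -1 downward:
x = -1: LHS = |-(-1)| = |1| = 1, RHS = -(-1) + 1 = 2; 1 = 2 — FAILS  ← closest negative counterexample to 0

Answer: x = -1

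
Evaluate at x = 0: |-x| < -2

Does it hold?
x = 0: LHS = |-0| = |0| = 0; 0 < -2 — FAILS

The relation fails at x = 0, so x = 0 is a counterexample.

Answer: No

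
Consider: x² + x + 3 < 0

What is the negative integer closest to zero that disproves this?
Testing negative integers from -1 downward:
x = -1: LHS = (-1)² + (-1) + 3 = 3; 3 < 0 — FAILS  ← closest negative counterexample to 0

Answer: x = -1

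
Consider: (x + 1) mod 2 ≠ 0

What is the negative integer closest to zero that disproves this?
Testing negative integers from -1 downward:
x = -1: LHS = ((-1) + 1) mod 2 = 0 mod 2 = 0; 0 ≠ 0 — FAILS  ← closest negative counterexample to 0

Answer: x = -1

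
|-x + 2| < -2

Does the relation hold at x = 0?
x = 0: LHS = |-0 + 2| = |2| = 2; 2 < -2 — FAILS

The relation fails at x = 0, so x = 0 is a counterexample.

Answer: No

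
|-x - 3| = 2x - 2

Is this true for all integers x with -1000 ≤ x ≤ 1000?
The claim fails at x = 0:
x = 0: LHS = |-0 - 3| = |-3| = 3, RHS = 2·0 - 2 = -2; 3 = -2 — FAILS

Because a single integer refutes it, the statement is false.

Answer: False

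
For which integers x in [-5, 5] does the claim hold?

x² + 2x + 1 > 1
Holds for: {-5, -4, -3, 1, 2, 3, 4, 5}
Fails for: {-2, -1, 0}

Answer: {-5, -4, -3, 1, 2, 3, 4, 5}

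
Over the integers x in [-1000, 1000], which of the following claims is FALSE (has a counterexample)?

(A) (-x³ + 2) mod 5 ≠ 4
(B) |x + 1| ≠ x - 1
(A) x = 2: LHS = (-2³ + 2) mod 5 = (-6) mod 5 = 4; 4 ≠ 4 — FAILS

(B) Over all integers in [-1000, 1000], LHS − RHS is always positive; it is smallest at x = 0, where it equals 2:
x = 0: LHS = |0 + 1| = |1| = 1, RHS = 0 - 1 = -1; 1 ≠ -1 — holds
At the ends of the range:
x = -1000: LHS = |(-1000) + 1| = |-999| = 999, RHS = (-1000) - 1 = -1001; 999 ≠ -1001 — holds
x = 1000: LHS = |1000 + 1| = |1001| = 1001, RHS = 1000 - 1 = 999; 1001 ≠ 999 — holds
Hence LHS − RHS is never 0, i.e. the two sides are never equal, so the relation holds for every integer in [-1000, 1000].

Only (A) has a counterexample.

Answer: A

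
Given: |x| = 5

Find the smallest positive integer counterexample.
Testing positive integers:
x = 1: LHS = |1| = 1; 1 = 5 — FAILS  ← smallest positive counterexample

Answer: x = 1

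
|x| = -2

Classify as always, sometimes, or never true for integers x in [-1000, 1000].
An absolute value is never negative, so the left side is ≥ 0 for every x, while the right side is -2. Tightest case in [-1000, 1000] is x = 0:
x = 0: LHS = |0| = 0; 0 = -2 — FAILS
Hence LHS − RHS is never 0, i.e. the two sides are never equal, so the claimed relation (=) fails for every integer in [-1000, 1000].

No integer in the range satisfies it.

Answer: Never true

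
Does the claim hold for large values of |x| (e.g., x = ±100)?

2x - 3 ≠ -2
x = 100: LHS = 2·100 - 3 = 197; 197 ≠ -2 — holds
x = -100: LHS = 2·(-100) - 3 = -203; -203 ≠ -2 — holds

Answer: Yes, holds for both x = 100 and x = -100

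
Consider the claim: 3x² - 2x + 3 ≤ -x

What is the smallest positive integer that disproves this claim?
Testing positive integers:
x = 1: LHS = 3·1² - 2·1 + 3 = 4; 4 ≤ -1 — FAILS  ← smallest positive counterexample

Answer: x = 1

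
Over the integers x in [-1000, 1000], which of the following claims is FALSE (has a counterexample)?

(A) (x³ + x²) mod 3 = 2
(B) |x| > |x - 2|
(A) x = 0: LHS = (0³ + 0²) mod 3 = 0 mod 3 = 0; 0 = 2 — FAILS
(B) x = 0: LHS = |0| = 0, RHS = |0 - 2| = |-2| = 2; 0 > 2 — FAILS

Answer: Both A and B are false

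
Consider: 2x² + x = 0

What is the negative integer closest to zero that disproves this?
Testing negative integers from -1 downward:
x = -1: LHS = 2·(-1)² + (-1) = 1; 1 = 0 — FAILS  ← closest negative counterexample to 0

Answer: x = -1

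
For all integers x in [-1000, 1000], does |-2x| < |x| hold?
The claim fails at x = 0:
x = 0: LHS = |-2·0| = |0| = 0, RHS = |0| = 0; 0 < 0 — FAILS

Because a single integer refutes it, the statement is false.

Answer: False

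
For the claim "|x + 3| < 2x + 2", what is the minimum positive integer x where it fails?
Testing positive integers:
x = 1: LHS = |1 + 3| = |4| = 4, RHS = 2·1 + 2 = 4; 4 < 4 — FAILS  ← smallest positive counterexample

Answer: x = 1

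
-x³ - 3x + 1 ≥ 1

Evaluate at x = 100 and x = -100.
x = 100: LHS = -100³ - 3·100 + 1 = -1000299; -1000299 ≥ 1 — FAILS
x = -100: LHS = -(-100)³ - 3·(-100) + 1 = 1000301; 1000301 ≥ 1 — holds

Answer: Partially: fails for x = 100, holds for x = -100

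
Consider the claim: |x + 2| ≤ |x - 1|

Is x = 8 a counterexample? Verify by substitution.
Substitute x = 8 into the relation:
x = 8: LHS = |8 + 2| = |10| = 10, RHS = |8 - 1| = |7| = 7; 10 ≤ 7 — FAILS

Since the claim fails at x = 8, this value is a counterexample.

Answer: Yes, x = 8 is a counterexample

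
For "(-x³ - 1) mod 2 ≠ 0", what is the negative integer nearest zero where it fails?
Testing negative integers from -1 downward:
x = -1: LHS = (-(-1)³ - 1) mod 2 = 0 mod 2 = 0; 0 ≠ 0 — FAILS  ← closest negative counterexample to 0

Answer: x = -1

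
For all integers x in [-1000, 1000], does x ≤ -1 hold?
The claim fails at x = 0:
x = 0: 0 ≤ -1 — FAILS

Because a single integer refutes it, the statement is false.

Answer: False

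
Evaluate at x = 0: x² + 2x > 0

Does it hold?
x = 0: LHS = 0² + 2·0 = 0; 0 > 0 — FAILS

The relation fails at x = 0, so x = 0 is a counterexample.

Answer: No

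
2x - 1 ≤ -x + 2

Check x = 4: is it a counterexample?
Substitute x = 4 into the relation:
x = 4: LHS = 2·4 - 1 = 7, RHS = -4 + 2 = -2; 7 ≤ -2 — FAILS

Since the claim fails at x = 4, this value is a counterexample.

Answer: Yes, x = 4 is a counterexample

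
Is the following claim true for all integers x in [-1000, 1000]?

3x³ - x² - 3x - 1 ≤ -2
The claim fails at x = 0:
x = 0: LHS = 3·0³ - 0² - 3·0 - 1 = -1; -1 ≤ -2 — FAILS

Because a single integer refutes it, the statement is false.

Answer: False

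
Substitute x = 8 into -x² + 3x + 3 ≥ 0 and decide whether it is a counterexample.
Substitute x = 8 into the relation:
x = 8: LHS = -8² + 3·8 + 3 = -37; -37 ≥ 0 — FAILS

Since the claim fails at x = 8, this value is a counterexample.

Answer: Yes, x = 8 is a counterexample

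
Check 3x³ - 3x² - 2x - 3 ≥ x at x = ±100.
x = 100: LHS = 3·100³ - 3·100² - 2·100 - 3 = 2969797; 2969797 ≥ 100 — holds
x = -100: LHS = 3·(-100)³ - 3·(-100)² - 2·(-100) - 3 = -3029803; -3029803 ≥ -100 — FAILS

Answer: Partially: holds for x = 100, fails for x = -100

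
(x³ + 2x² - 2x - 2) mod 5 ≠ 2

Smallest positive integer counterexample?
Testing positive integers:
x = 1: LHS = (1³ + 2·1² - 2·1 - 2) mod 5 = (-1) mod 5 = 4; 4 ≠ 2 — holds
x = 2: LHS = (2³ + 2·2² - 2·2 - 2) mod 5 = 10 mod 5 = 0; 0 ≠ 2 — holds
x = 3: LHS = (3³ + 2·3² - 2·3 - 2) mod 5 = 37 mod 5 = 2; 2 ≠ 2 — FAILS  ← smallest positive counterexample

Answer: x = 3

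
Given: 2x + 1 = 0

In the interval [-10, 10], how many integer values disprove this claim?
Counterexamples in [-10, 10]: {-10, -9, -8, -7, -6, -5, -4, -3, -2, -1, 0, 1, 2, 3, 4, 5, 6, 7, 8, 9, 10}.

Counting them gives 21 values.

Answer: 21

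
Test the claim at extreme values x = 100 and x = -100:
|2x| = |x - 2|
x = 100: LHS = |2·100| = |200| = 200, RHS = |100 - 2| = |98| = 98; 200 = 98 — FAILS
x = -100: LHS = |2·(-100)| = |-200| = 200, RHS = |(-100) - 2| = |-102| = 102; 200 = 102 — FAILS

Answer: No, fails for both x = 100 and x = -100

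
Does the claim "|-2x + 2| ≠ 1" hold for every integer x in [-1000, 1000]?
Track d = LHS − RHS over the integers in [-1000, 1000]. Equality would need d = 0, but d changes sign only between consecutive integers, jumping over 0:
x = 0: LHS = |-2·0 + 2| = |2| = 2; 2 ≠ 1 — holds  (d = 1)
x = 1: LHS = |-2·1 + 2| = |0| = 0; 0 ≠ 1 — holds  (d = -1)
x = 1: LHS = |-2·1 + 2| = |0| = 0; 0 ≠ 1 — holds  (d = -1)
x = 2: LHS = |-2·2 + 2| = |-2| = 2; 2 ≠ 1 — holds  (d = 1)
Away from these crossings d keeps a constant sign, and checking every integer in [-1000, 1000] confirms d ≠ 0 throughout. Hence the two sides are never equal, so the relation holds for every integer in [-1000, 1000].

No counterexample exists.

Answer: True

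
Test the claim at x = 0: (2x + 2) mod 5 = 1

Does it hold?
x = 0: LHS = (2·0 + 2) mod 5 = 2 mod 5 = 2; 2 = 1 — FAILS

The relation fails at x = 0, so x = 0 is a counterexample.

Answer: No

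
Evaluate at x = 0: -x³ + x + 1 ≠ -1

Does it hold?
x = 0: LHS = -0³ + 0 + 1 = 1; 1 ≠ -1 — holds

The relation is satisfied at x = 0.

Answer: Yes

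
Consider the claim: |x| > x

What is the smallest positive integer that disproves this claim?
Testing positive integers:
x = 1: LHS = |1| = 1; 1 > 1 — FAILS  ← smallest positive counterexample

Answer: x = 1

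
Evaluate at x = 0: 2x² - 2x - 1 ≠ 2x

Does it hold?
x = 0: LHS = 2·0² - 2·0 - 1 = -1, RHS = 2·0 = 0; -1 ≠ 0 — holds

The relation is satisfied at x = 0.

Answer: Yes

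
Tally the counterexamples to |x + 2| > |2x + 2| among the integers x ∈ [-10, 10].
Counterexamples in [-10, 10]: {-10, -9, -8, -7, -6, -5, -4, -3, -2, 0, 1, 2, 3, 4, 5, 6, 7, 8, 9, 10}.

Counting them gives 20 values.

Answer: 20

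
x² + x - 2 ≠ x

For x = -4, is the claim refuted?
Substitute x = -4 into the relation:
x = -4: LHS = (-4)² + (-4) - 2 = 10; 10 ≠ -4 — holds

The relation holds at x = -4, so it is not a counterexample.

Answer: No, x = -4 is not a counterexample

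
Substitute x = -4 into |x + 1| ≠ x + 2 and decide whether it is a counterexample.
Substitute x = -4 into the relation:
x = -4: LHS = |(-4) + 1| = |-3| = 3, RHS = (-4) + 2 = -2; 3 ≠ -2 — holds

The relation holds at x = -4, so it is not a counterexample.

Answer: No, x = -4 is not a counterexample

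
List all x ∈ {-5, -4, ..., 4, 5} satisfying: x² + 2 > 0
Over all integers in [-5, 5], LHS − RHS is smallest at x = 0, where it equals 2:
x = 0: LHS = 0² + 2 = 2; 2 > 0 — holds
At the ends of the range:
x = -5: LHS = (-5)² + 2 = 27; 27 > 0 — holds
x = 5: LHS = 5² + 2 = 27; 27 > 0 — holds
Hence LHS − RHS is never zero or negative, i.e. LHS > RHS throughout, so the relation holds for every integer in [-5, 5].

Answer: All integers in [-5, 5]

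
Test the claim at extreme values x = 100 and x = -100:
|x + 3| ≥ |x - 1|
x = 100: LHS = |100 + 3| = |103| = 103, RHS = |100 - 1| = |99| = 99; 103 ≥ 99 — holds
x = -100: LHS = |(-100) + 3| = |-97| = 97, RHS = |(-100) - 1| = |-101| = 101; 97 ≥ 101 — FAILS

Answer: Partially: holds for x = 100, fails for x = -100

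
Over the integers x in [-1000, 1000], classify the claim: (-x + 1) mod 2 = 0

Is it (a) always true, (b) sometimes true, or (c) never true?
Holds at x = 1: LHS = (-1 + 1) mod 2 = 0 mod 2 = 0; 0 = 0 — holds
Fails at x = 0: LHS = (-0 + 1) mod 2 = 1 mod 2 = 1; 1 = 0 — FAILS
It is satisfied by some integers in the range but not all.

Answer: Sometimes true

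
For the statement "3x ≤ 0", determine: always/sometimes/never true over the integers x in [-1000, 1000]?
Holds at x = 0: LHS = 3·0 = 0; 0 ≤ 0 — holds
Fails at x = 1: LHS = 3·1 = 3; 3 ≤ 0 — FAILS
It is satisfied by some integers in the range but not all.

Answer: Sometimes true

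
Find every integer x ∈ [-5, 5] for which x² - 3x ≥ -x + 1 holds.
Holds for: {-5, -4, -3, -2, -1, 3, 4, 5}
Fails for: {0, 1, 2}

Answer: {-5, -4, -3, -2, -1, 3, 4, 5}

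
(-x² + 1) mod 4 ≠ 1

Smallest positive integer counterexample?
Testing positive integers:
x = 1: LHS = (-1² + 1) mod 4 = 0 mod 4 = 0; 0 ≠ 1 — holds
x = 2: LHS = (-2² + 1) mod 4 = (-3) mod 4 = 1; 1 ≠ 1 — FAILS  ← smallest positive counterexample

Answer: x = 2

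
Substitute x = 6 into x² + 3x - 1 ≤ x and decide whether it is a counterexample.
Substitute x = 6 into the relation:
x = 6: LHS = 6² + 3·6 - 1 = 53; 53 ≤ 6 — FAILS

Since the claim fails at x = 6, this value is a counterexample.

Answer: Yes, x = 6 is a counterexample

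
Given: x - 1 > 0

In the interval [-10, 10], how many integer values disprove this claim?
Counterexamples in [-10, 10]: {-10, -9, -8, -7, -6, -5, -4, -3, -2, -1, 0, 1}.

Counting them gives 12 values.

Answer: 12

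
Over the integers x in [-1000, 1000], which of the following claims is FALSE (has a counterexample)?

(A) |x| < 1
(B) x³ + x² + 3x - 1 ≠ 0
(A) x = 1: LHS = |1| = 1; 1 < 1 — FAILS

(B) Track d = LHS − RHS over the integers in [-1000, 1000]. Equality would need d = 0, but d changes sign only between consecutive integers, jumping over 0:
x = 0: LHS = 0³ + 0² + 3·0 - 1 = -1; -1 ≠ 0 — holds  (d = -1)
x = 1: LHS = 1³ + 1² + 3·1 - 1 = 4; 4 ≠ 0 — holds  (d = 4)
Away from these crossings d keeps a constant sign, and checking every integer in [-1000, 1000] confirms d ≠ 0 throughout. Hence the two sides are never equal, so the relation holds for every integer in [-1000, 1000].

Only (A) has a counterexample.

Answer: A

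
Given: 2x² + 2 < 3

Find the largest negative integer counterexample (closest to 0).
Testing negative integers from -1 downward:
x = -1: LHS = 2·(-1)² + 2 = 4; 4 < 3 — FAILS  ← closest negative counterexample to 0

Answer: x = -1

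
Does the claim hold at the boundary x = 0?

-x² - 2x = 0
x = 0: LHS = -0² - 2·0 = 0; 0 = 0 — holds

The relation is satisfied at x = 0.

Answer: Yes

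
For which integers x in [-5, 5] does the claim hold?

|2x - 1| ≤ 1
Holds for: {0, 1}
Fails for: {-5, -4, -3, -2, -1, 2, 3, 4, 5}

Answer: {0, 1}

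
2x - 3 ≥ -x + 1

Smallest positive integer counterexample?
Testing positive integers:
x = 1: LHS = 2·1 - 3 = -1, RHS = -1 + 1 = 0; -1 ≥ 0 — FAILS  ← smallest positive counterexample

Answer: x = 1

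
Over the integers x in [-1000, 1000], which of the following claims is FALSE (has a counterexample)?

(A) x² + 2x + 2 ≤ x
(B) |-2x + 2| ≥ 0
(A) x = 0: LHS = 0² + 2·0 + 2 = 2; 2 ≤ 0 — FAILS

(B) An absolute value is never negative, so the left side is ≥ 0 for every x, while the right side is 0. Tightest case in [-1000, 1000] is x = 1:
x = 1: LHS = |-2·1 + 2| = |0| = 0; 0 ≥ 0 — holds
Hence LHS − RHS is never negative, i.e. LHS ≥ RHS throughout, so the relation holds for every integer in [-1000, 1000].

Only (A) has a counterexample.

Answer: A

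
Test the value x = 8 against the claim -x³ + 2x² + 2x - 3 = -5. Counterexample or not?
Substitute x = 8 into the relation:
x = 8: LHS = -8³ + 2·8² + 2·8 - 3 = -371; -371 = -5 — FAILS

Since the claim fails at x = 8, this value is a counterexample.

Answer: Yes, x = 8 is a counterexample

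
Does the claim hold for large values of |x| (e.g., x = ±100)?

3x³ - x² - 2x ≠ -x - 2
x = 100: LHS = 3·100³ - 100² - 2·100 = 2989800, RHS = -100 - 2 = -102; 2989800 ≠ -102 — holds
x = -100: LHS = 3·(-100)³ - (-100)² - 2·(-100) = -3009800, RHS = -(-100) - 2 = 98; -3009800 ≠ 98 — holds

Answer: Yes, holds for both x = 100 and x = -100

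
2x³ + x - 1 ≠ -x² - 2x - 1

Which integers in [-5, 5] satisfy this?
Holds for: {-5, -4, -3, -2, -1, 1, 2, 3, 4, 5}
Fails for: {0}

Answer: {-5, -4, -3, -2, -1, 1, 2, 3, 4, 5}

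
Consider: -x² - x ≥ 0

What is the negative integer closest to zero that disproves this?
Testing negative integers from -1 downward:
x = -1: LHS = -(-1)² - (-1) = 0; 0 ≥ 0 — holds
x = -2: LHS = -(-2)² - (-2) = -2; -2 ≥ 0 — FAILS  ← closest negative counterexample to 0

Answer: x = -2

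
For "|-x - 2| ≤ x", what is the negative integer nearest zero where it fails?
Testing negative integers from -1 downward:
x = -1: LHS = |-(-1) - 2| = |-1| = 1; 1 ≤ -1 — FAILS  ← closest negative counterexample to 0

Answer: x = -1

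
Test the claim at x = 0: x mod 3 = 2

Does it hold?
x = 0: LHS = 0 mod 3 = 0; 0 = 2 — FAILS

The relation fails at x = 0, so x = 0 is a counterexample.

Answer: No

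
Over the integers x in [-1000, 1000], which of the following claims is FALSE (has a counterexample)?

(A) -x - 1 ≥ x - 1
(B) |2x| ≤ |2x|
(A) x = 1: LHS = -1 - 1 = -2, RHS = 1 - 1 = 0; -2 ≥ 0 — FAILS

(B) Over all integers in [-1000, 1000], LHS − RHS is largest at x = 0, where it equals 0:
x = 0: LHS = |2·0| = |0| = 0, RHS = |2·0| = |0| = 0; 0 ≤ 0 — holds
At the ends of the range:
x = -1000: LHS = |2·(-1000)| = |-2000| = 2000, RHS = |2·(-1000)| = |-2000| = 2000; 2000 ≤ 2000 — holds
x = 1000: LHS = |2·1000| = |2000| = 2000, RHS = |2·1000| = |2000| = 2000; 2000 ≤ 2000 — holds
Hence LHS − RHS is never positive, i.e. LHS ≤ RHS throughout, so the relation holds for every integer in [-1000, 1000].

Only (A) has a counterexample.

Answer: A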